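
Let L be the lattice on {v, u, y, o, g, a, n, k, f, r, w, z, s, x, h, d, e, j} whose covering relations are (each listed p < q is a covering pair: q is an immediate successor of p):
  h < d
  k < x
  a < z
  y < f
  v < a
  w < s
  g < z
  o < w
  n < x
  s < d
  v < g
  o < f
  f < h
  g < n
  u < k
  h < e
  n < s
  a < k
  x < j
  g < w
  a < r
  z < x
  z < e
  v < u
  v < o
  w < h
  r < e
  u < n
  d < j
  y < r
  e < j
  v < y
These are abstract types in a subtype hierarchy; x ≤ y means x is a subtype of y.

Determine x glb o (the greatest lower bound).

v

Common lower bounds of {x, o}: v.
The greatest among these is v.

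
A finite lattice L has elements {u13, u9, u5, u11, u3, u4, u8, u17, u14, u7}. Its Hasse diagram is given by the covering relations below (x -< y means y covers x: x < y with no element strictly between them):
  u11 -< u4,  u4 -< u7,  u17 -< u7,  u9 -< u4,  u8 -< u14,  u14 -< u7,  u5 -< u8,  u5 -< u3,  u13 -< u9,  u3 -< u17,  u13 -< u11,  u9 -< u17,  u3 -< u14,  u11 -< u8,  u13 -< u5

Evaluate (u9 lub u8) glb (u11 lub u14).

u9 ∨ u8 = u7
u11 ∨ u14 = u14
u7 ∧ u14 = u14

u14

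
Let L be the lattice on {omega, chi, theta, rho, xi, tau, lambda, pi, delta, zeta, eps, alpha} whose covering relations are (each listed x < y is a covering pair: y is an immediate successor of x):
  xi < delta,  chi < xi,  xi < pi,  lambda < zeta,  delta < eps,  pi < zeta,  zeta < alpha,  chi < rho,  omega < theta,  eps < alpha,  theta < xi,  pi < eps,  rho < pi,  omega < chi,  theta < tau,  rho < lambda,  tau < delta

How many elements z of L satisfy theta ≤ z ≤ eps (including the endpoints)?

6

The interval [theta, eps] = {delta, eps, pi, tau, theta, xi}, which has 6 elements.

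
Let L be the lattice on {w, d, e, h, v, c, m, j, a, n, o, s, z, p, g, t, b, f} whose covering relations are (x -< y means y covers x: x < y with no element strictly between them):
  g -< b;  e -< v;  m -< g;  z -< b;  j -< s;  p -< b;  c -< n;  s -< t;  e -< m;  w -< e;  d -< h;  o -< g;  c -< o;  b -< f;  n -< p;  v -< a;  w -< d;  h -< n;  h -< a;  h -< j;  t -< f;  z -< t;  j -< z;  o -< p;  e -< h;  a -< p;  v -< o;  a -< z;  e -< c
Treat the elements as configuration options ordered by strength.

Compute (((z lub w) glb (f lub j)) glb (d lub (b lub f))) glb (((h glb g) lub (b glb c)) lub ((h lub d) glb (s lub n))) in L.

z ∨ w = z
f ∨ j = f
z ∧ f = z
b ∨ f = f
d ∨ f = f
z ∧ f = z
h ∧ g = e
b ∧ c = c
e ∨ c = c
h ∨ d = h
s ∨ n = f
h ∧ f = h
c ∨ h = n
z ∧ n = h

h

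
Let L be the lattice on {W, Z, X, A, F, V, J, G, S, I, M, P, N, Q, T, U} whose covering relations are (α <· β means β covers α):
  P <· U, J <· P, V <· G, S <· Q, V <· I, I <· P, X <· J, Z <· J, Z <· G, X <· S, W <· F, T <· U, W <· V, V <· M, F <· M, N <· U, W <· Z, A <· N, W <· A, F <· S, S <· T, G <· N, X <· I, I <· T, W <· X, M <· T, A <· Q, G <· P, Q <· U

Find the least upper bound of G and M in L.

Common upper bounds of {G, M}: U.
The least among these is U.

U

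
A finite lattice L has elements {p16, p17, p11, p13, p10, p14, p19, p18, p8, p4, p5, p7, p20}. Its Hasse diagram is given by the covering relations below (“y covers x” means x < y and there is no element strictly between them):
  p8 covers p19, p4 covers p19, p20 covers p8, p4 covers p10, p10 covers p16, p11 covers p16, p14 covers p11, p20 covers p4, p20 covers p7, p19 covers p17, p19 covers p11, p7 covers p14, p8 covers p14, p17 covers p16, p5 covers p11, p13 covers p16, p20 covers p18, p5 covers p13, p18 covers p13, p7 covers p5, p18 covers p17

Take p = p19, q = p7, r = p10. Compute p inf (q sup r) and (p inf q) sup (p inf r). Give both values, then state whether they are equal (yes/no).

q sup r = p20, so p inf (q sup r) = p19 inf p20 = p19.
p inf q = p11 and p inf r = p16, so (p inf q) sup (p inf r) = p11 sup p16 = p11.
Equal: no.

p19; p11; no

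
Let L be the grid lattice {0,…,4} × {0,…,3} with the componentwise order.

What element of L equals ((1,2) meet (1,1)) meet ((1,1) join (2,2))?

(1,2) ∧ (1,1) = (1,1)
(1,1) ∨ (2,2) = (2,2)
(1,1) ∧ (2,2) = (1,1)

(1,1)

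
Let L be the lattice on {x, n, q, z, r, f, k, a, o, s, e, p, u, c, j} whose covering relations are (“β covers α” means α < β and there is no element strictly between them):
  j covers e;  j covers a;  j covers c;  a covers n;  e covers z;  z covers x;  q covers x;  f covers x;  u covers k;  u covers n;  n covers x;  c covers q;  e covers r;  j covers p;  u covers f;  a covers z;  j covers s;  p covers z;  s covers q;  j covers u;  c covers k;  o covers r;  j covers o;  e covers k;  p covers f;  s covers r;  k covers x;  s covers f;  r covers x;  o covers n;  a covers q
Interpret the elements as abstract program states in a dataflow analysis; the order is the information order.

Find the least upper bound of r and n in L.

o

Common upper bounds of {r, n}: j, o.
The least among these is o.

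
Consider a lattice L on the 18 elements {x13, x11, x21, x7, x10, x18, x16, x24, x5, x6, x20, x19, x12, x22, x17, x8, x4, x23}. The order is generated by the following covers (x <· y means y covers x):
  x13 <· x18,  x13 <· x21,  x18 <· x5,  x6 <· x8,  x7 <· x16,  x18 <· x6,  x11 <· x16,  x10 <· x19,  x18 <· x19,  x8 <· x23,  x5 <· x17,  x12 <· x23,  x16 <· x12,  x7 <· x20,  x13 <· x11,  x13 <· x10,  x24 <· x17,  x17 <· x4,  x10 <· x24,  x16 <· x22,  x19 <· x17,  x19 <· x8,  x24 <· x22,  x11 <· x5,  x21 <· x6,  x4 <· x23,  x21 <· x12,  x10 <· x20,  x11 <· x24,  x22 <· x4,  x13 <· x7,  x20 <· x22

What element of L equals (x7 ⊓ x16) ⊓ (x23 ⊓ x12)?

x7

x7 ∧ x16 = x7
x23 ∧ x12 = x12
x7 ∧ x12 = x7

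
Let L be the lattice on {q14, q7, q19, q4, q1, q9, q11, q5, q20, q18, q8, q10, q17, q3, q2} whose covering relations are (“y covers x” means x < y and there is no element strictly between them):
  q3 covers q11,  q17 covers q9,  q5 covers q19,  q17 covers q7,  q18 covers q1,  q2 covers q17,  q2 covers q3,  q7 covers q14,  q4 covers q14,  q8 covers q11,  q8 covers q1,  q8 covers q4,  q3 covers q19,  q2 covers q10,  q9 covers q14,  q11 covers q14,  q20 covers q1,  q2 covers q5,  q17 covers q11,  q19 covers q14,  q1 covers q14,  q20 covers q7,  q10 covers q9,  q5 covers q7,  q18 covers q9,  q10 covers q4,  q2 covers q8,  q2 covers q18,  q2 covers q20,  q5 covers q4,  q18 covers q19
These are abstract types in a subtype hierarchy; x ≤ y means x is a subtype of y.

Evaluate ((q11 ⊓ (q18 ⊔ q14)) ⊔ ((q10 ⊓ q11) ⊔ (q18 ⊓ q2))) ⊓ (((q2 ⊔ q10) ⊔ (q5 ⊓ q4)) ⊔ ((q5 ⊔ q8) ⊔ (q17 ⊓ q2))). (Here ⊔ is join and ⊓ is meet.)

q18

q18 ∨ q14 = q18
q11 ∧ q18 = q14
q10 ∧ q11 = q14
q18 ∧ q2 = q18
q14 ∨ q18 = q18
q14 ∨ q18 = q18
q2 ∨ q10 = q2
q5 ∧ q4 = q4
q2 ∨ q4 = q2
q5 ∨ q8 = q2
q17 ∧ q2 = q17
q2 ∨ q17 = q2
q2 ∨ q2 = q2
q18 ∧ q2 = q18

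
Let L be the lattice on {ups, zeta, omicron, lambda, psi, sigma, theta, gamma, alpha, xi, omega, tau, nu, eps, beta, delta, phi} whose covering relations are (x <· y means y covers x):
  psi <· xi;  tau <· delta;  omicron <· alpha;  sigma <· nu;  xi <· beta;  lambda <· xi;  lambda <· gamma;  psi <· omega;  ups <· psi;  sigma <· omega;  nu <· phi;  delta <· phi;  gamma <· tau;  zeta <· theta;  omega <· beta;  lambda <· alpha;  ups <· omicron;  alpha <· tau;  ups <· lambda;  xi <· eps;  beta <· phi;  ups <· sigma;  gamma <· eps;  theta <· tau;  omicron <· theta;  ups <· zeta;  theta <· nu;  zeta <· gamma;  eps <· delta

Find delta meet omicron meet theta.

Common lower bounds of {delta, omicron, theta}: omicron, ups.
The greatest among these is omicron.

omicron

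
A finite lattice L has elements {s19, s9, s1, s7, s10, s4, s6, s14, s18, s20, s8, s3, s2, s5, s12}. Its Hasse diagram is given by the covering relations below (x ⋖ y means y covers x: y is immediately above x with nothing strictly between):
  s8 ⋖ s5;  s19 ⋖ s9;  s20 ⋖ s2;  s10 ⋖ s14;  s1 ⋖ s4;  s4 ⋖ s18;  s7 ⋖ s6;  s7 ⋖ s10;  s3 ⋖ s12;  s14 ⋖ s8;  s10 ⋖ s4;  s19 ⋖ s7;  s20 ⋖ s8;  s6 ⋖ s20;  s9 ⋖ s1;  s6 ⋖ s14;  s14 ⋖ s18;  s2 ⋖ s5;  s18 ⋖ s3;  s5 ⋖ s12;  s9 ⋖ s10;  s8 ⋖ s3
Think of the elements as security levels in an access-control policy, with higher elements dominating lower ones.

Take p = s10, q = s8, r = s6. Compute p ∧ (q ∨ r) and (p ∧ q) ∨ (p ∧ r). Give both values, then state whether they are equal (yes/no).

q ∨ r = s8, so p ∧ (q ∨ r) = s10 ∧ s8 = s10.
p ∧ q = s10 and p ∧ r = s7, so (p ∧ q) ∨ (p ∧ r) = s10 ∨ s7 = s10.
Equal: yes.

s10; s10; yes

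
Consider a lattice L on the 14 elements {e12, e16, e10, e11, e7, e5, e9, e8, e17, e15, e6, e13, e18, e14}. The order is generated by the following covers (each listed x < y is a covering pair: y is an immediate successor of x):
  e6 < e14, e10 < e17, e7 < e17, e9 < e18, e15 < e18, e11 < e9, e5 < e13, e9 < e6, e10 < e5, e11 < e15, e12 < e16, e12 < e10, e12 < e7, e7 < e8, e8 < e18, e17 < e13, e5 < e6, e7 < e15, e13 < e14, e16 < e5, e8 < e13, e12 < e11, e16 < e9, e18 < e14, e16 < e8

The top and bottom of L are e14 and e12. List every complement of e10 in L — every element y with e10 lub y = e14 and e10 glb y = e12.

e15, e18

Need y with e10 ∨ y = e14 and e10 ∧ y = e12.
Checking each element gives: e15, e18.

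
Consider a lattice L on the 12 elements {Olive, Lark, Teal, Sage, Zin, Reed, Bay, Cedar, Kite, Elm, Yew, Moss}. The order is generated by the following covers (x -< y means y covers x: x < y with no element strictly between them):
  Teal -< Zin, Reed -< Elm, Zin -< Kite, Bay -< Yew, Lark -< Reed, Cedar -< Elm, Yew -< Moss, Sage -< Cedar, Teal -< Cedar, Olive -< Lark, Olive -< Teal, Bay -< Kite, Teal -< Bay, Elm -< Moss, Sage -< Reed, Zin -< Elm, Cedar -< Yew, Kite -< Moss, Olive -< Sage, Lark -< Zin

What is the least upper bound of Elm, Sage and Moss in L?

Moss

Common upper bounds of {Elm, Sage, Moss}: Moss.
The least among these is Moss.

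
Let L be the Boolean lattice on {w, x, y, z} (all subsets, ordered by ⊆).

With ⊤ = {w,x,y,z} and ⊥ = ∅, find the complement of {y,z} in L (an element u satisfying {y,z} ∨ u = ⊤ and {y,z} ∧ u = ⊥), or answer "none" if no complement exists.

{w,x}

Need u with {y,z} ∨ u = {w,x,y,z} and {y,z} ∧ u = ∅.
Checking each element gives: {w,x}.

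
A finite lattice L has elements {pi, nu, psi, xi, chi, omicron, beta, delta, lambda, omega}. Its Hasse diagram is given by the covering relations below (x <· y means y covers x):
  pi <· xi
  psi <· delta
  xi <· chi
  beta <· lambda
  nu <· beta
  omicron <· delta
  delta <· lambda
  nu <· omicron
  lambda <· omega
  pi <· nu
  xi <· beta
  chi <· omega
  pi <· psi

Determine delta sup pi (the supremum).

Common upper bounds of {delta, pi}: delta, lambda, omega.
The least among these is delta.

delta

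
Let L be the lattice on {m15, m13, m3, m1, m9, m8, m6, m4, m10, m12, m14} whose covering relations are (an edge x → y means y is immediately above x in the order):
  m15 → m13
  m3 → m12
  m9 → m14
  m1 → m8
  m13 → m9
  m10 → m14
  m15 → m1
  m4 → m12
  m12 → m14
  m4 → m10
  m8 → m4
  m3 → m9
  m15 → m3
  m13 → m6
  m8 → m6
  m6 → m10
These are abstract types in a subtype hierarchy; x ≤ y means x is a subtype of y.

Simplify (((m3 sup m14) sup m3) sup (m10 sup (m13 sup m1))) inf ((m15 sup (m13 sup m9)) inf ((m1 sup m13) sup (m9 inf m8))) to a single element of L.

m13

m3 ∨ m14 = m14
m14 ∨ m3 = m14
m13 ∨ m1 = m6
m10 ∨ m6 = m10
m14 ∨ m10 = m14
m13 ∨ m9 = m9
m15 ∨ m9 = m9
m1 ∨ m13 = m6
m9 ∧ m8 = m15
m6 ∨ m15 = m6
m9 ∧ m6 = m13
m14 ∧ m13 = m13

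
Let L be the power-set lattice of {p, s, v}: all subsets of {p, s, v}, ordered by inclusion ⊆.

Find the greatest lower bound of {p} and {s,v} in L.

∅

Under ⊆, meet is intersection: {p} ∩ {s,v} = ∅.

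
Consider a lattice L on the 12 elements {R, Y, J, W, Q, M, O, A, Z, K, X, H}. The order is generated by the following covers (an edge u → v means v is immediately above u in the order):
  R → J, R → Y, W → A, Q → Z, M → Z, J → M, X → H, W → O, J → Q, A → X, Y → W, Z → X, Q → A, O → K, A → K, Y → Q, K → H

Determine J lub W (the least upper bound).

Common upper bounds of {J, W}: A, H, K, X.
The least among these is A.

A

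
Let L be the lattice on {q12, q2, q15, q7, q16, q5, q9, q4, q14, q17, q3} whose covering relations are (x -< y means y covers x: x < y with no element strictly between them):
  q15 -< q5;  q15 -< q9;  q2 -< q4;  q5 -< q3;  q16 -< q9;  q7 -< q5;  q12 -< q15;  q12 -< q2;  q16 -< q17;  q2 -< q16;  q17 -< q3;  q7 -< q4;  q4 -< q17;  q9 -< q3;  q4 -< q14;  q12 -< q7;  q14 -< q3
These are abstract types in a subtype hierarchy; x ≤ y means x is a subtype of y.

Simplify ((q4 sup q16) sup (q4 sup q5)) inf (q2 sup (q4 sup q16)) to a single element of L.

q17

q4 ∨ q16 = q17
q4 ∨ q5 = q3
q17 ∨ q3 = q3
q4 ∨ q16 = q17
q2 ∨ q17 = q17
q3 ∧ q17 = q17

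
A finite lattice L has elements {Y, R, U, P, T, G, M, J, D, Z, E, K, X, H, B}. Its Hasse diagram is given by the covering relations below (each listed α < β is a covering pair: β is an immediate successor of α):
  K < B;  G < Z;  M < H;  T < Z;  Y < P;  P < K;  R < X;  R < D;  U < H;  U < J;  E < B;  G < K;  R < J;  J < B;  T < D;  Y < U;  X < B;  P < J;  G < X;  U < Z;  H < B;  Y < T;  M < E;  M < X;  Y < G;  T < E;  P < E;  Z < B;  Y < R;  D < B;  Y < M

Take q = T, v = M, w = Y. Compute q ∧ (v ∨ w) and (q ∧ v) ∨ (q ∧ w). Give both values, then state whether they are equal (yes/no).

v ∨ w = M, so q ∧ (v ∨ w) = T ∧ M = Y.
q ∧ v = Y and q ∧ w = Y, so (q ∧ v) ∨ (q ∧ w) = Y ∨ Y = Y.
Equal: yes.

Y; Y; yes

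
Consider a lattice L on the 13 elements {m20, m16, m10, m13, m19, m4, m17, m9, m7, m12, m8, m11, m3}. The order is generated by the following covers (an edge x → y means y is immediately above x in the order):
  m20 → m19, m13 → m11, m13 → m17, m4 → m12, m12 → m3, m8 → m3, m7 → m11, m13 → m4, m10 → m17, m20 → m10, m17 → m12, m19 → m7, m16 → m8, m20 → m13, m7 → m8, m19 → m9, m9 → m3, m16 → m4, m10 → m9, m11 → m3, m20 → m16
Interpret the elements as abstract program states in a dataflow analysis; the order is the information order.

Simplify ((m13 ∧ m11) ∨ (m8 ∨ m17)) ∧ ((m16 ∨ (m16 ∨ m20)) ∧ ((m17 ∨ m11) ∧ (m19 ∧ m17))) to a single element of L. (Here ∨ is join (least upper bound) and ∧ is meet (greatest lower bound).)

m20

m13 ∧ m11 = m13
m8 ∨ m17 = m3
m13 ∨ m3 = m3
m16 ∨ m20 = m16
m16 ∨ m16 = m16
m17 ∨ m11 = m3
m19 ∧ m17 = m20
m3 ∧ m20 = m20
m16 ∧ m20 = m20
m3 ∧ m20 = m20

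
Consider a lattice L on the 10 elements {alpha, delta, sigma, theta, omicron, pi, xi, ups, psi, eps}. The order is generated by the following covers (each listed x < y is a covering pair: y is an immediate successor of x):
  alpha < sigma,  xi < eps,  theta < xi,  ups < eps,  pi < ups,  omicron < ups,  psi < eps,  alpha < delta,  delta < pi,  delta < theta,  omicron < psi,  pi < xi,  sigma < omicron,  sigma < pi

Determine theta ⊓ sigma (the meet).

Common lower bounds of {theta, sigma}: alpha.
The greatest among these is alpha.

alpha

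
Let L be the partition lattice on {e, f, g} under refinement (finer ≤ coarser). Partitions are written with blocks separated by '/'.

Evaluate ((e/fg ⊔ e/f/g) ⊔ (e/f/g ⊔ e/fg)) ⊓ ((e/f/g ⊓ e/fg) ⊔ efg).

e/fg ∨ e/f/g = e/fg
e/f/g ∨ e/fg = e/fg
e/fg ∨ e/fg = e/fg
e/f/g ∧ e/fg = e/f/g
e/f/g ∨ efg = efg
e/fg ∧ efg = e/fg

e/fg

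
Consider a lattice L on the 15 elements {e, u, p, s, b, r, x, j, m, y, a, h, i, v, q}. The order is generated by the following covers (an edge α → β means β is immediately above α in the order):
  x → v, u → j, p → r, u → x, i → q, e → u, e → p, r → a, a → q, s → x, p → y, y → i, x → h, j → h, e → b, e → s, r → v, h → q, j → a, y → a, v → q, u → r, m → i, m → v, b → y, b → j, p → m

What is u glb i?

e

Common lower bounds of {u, i}: e.
The greatest among these is e.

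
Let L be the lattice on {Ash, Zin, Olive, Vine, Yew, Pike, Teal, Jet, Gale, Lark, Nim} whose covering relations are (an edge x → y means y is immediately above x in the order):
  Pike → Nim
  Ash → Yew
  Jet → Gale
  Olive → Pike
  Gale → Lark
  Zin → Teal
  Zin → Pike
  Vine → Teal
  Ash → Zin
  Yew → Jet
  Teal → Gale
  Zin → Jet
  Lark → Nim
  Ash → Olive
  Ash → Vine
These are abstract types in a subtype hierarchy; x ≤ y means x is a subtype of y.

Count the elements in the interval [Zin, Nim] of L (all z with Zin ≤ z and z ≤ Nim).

The interval [Zin, Nim] = {Gale, Jet, Lark, Nim, Pike, Teal, Zin}, which has 7 elements.

7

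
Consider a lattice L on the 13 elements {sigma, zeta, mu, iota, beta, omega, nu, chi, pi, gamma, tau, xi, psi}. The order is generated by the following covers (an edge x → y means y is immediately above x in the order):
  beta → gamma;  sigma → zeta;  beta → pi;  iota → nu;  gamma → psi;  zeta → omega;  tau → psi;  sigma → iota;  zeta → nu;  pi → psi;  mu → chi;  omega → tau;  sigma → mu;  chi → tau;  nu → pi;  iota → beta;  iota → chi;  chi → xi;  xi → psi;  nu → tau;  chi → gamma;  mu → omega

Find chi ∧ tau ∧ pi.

Common lower bounds of {chi, tau, pi}: iota, sigma.
The greatest among these is iota.

iota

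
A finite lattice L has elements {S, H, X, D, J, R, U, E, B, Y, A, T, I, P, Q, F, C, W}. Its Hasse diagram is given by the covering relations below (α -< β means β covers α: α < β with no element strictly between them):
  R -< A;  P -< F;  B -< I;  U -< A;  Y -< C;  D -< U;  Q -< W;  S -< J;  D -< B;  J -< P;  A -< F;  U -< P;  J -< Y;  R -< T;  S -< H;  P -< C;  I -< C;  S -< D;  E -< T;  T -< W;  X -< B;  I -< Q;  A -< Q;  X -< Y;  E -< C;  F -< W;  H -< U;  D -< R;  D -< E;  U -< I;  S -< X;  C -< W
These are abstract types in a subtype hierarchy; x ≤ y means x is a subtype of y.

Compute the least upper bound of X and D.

B

Common upper bounds of {X, D}: B, C, I, Q, W.
The least among these is B.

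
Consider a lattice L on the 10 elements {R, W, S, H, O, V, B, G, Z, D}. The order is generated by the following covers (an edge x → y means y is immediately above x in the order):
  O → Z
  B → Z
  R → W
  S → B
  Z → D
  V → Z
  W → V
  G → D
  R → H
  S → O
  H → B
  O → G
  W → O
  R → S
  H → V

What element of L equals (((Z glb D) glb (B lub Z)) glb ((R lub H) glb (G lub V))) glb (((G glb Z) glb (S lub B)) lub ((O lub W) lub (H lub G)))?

H

Z ∧ D = Z
B ∨ Z = Z
Z ∧ Z = Z
R ∨ H = H
G ∨ V = D
H ∧ D = H
Z ∧ H = H
G ∧ Z = O
S ∨ B = B
O ∧ B = S
O ∨ W = O
H ∨ G = D
O ∨ D = D
S ∨ D = D
H ∧ D = H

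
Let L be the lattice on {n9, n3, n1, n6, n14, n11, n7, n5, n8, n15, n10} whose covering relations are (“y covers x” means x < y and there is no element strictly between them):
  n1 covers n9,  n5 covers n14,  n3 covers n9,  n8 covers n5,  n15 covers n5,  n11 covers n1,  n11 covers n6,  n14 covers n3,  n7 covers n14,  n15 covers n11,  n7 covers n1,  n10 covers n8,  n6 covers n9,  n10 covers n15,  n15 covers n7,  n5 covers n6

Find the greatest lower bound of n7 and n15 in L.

n7

Common lower bounds of {n7, n15}: n1, n14, n3, n7, n9.
The greatest among these is n7.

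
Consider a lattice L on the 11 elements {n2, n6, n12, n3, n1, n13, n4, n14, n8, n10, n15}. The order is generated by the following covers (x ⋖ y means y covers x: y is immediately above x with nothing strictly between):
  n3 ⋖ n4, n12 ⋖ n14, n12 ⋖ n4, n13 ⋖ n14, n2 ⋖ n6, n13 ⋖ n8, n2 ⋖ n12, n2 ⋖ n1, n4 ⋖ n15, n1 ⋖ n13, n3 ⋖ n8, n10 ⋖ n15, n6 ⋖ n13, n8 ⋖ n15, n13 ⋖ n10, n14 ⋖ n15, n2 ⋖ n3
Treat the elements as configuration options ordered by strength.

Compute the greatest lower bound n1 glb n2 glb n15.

Common lower bounds of {n1, n2, n15}: n2.
The greatest among these is n2.

n2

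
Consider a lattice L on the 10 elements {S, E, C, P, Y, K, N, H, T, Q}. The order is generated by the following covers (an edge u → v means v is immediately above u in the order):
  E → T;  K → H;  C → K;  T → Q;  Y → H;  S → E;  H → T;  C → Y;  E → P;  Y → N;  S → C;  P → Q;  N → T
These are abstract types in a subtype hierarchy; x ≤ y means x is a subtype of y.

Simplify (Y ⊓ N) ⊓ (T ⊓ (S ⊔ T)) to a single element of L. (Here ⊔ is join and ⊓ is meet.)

Y

Y ∧ N = Y
S ∨ T = T
T ∧ T = T
Y ∧ T = Y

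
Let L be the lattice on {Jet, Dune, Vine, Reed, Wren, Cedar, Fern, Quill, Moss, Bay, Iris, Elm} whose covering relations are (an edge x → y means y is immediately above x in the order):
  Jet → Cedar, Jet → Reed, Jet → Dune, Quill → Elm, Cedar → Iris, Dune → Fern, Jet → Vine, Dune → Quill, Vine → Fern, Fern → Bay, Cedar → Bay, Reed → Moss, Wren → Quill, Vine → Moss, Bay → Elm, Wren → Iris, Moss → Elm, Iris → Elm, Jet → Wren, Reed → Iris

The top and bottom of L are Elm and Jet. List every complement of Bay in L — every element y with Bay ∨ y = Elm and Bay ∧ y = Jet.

Need y with Bay ∨ y = Elm and Bay ∧ y = Jet.
Checking each element gives: Reed, Wren.

Reed, Wren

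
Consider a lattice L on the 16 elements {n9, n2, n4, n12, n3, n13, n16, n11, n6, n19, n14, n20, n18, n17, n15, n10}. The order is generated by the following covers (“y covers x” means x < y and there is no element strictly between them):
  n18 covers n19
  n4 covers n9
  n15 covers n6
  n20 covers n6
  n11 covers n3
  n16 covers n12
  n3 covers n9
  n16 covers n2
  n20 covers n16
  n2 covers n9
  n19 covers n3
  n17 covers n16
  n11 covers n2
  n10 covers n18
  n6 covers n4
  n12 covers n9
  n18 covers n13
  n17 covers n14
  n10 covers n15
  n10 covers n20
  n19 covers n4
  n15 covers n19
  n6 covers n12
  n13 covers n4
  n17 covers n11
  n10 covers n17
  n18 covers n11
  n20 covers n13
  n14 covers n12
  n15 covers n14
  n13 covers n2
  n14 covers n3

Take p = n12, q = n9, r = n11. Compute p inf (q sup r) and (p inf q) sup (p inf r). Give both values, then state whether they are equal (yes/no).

n9; n9; yes

q sup r = n11, so p inf (q sup r) = n12 inf n11 = n9.
p inf q = n9 and p inf r = n9, so (p inf q) sup (p inf r) = n9 sup n9 = n9.
Equal: yes.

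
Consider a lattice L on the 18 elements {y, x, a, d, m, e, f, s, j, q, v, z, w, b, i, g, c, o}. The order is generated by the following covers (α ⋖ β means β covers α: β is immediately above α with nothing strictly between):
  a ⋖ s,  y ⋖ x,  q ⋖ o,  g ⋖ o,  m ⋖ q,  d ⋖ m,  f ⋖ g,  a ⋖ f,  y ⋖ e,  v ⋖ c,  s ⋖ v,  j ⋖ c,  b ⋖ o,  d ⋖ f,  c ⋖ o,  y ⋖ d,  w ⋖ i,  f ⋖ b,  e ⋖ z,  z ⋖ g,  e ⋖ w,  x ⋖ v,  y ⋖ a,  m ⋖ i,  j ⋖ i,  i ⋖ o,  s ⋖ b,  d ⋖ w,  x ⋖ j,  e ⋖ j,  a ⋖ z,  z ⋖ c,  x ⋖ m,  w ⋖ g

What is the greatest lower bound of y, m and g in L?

Common lower bounds of {y, m, g}: y.
The greatest among these is y.

y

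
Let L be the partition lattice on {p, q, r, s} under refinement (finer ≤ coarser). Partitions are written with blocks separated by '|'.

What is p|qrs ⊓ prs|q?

The meet (common refinement) of p|qrs and prs|q intersects blocks pairwise, giving p|q|rs.

p|q|rs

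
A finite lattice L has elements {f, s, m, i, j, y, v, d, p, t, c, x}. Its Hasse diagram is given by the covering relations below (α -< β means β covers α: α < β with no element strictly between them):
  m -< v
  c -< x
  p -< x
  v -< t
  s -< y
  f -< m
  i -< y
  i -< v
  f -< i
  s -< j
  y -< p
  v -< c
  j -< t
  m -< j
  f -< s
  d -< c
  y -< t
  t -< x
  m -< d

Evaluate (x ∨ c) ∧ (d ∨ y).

x ∨ c = x
d ∨ y = x
x ∧ x = x

x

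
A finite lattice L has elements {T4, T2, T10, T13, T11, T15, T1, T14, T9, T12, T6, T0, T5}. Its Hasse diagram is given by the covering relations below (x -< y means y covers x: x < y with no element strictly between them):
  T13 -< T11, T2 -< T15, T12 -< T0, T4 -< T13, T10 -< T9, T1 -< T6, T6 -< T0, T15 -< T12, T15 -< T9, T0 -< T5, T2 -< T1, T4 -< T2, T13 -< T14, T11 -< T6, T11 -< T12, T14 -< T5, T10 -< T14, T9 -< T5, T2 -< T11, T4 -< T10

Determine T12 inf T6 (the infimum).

T11

Common lower bounds of {T12, T6}: T11, T13, T2, T4.
The greatest among these is T11.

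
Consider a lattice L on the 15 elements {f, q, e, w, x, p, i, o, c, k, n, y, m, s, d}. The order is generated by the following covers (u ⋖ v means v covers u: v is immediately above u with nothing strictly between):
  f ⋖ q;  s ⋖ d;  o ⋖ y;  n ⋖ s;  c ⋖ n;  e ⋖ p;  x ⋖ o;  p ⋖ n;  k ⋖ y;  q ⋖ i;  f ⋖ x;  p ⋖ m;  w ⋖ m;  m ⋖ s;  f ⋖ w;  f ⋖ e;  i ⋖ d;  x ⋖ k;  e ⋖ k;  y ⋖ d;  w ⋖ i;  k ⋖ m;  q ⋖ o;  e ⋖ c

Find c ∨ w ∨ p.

Common upper bounds of {c, w, p}: d, s.
The least among these is s.

s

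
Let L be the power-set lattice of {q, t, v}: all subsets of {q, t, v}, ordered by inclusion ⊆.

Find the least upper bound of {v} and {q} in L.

{q,v}

Under ⊆, join is union: {v} ∪ {q} = {q,v}.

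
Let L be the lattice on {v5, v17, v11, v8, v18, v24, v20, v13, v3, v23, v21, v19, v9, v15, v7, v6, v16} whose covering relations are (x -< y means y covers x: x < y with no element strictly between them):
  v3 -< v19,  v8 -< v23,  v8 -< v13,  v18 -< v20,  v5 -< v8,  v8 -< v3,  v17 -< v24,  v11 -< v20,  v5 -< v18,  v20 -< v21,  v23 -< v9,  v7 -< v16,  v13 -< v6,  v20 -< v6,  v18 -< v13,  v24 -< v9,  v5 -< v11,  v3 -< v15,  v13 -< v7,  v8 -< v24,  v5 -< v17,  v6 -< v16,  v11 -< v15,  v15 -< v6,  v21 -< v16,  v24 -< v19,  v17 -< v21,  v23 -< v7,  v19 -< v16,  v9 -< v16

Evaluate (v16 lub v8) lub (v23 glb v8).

v16 ∨ v8 = v16
v23 ∧ v8 = v8
v16 ∨ v8 = v16

v16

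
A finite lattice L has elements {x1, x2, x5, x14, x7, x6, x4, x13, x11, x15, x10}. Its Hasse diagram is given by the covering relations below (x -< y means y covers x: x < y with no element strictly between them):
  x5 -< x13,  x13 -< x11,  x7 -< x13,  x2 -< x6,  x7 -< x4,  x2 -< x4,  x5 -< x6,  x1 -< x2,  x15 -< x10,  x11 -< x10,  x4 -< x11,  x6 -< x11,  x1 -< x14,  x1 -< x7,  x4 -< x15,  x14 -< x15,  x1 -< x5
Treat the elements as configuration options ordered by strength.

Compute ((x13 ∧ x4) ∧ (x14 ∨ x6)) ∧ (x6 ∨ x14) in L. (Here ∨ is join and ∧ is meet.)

x13 ∧ x4 = x7
x14 ∨ x6 = x10
x7 ∧ x10 = x7
x6 ∨ x14 = x10
x7 ∧ x10 = x7

x7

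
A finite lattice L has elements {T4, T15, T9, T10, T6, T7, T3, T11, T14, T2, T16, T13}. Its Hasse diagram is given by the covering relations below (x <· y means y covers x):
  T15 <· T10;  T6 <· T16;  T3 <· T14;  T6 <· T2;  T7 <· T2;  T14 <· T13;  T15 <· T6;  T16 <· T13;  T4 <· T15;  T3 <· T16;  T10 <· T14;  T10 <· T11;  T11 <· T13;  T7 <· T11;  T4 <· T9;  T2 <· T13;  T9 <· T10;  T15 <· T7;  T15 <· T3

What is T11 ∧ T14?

Common lower bounds of {T11, T14}: T10, T15, T4, T9.
The greatest among these is T10.

T10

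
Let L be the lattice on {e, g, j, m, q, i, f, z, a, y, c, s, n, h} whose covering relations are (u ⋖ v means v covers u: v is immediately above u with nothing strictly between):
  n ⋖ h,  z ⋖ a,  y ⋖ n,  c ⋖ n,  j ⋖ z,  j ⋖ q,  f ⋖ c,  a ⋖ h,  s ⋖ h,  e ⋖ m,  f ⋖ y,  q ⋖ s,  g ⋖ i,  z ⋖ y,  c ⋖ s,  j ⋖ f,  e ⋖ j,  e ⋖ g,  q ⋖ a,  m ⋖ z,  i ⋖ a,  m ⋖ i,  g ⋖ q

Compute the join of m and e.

Common upper bounds of {m, e}: a, h, i, m, n, y, z.
The least among these is m.

m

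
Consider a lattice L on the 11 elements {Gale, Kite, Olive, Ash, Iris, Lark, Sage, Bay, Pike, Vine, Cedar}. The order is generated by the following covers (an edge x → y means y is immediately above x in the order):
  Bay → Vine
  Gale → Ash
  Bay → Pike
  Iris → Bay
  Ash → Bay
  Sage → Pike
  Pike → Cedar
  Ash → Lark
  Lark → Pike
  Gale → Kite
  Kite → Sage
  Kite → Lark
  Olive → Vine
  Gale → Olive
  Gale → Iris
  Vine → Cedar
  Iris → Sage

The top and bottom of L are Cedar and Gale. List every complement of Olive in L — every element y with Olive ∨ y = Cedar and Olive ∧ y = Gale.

Need y with Olive ∨ y = Cedar and Olive ∧ y = Gale.
Checking each element gives: Kite, Lark, Pike, Sage.

Kite, Lark, Pike, Sage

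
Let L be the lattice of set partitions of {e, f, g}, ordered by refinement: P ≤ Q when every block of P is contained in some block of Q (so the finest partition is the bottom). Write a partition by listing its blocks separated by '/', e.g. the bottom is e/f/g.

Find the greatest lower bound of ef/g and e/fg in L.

The meet (common refinement) of ef/g and e/fg intersects blocks pairwise, giving e/f/g.

e/f/g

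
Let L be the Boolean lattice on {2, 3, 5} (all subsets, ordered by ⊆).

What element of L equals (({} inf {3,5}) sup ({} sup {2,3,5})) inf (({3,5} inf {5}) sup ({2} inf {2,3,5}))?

{} ∧ {3,5} = {}
{} ∨ {2,3,5} = {2,3,5}
{} ∨ {2,3,5} = {2,3,5}
{3,5} ∧ {5} = {5}
{2} ∧ {2,3,5} = {2}
{5} ∨ {2} = {2,5}
{2,3,5} ∧ {2,5} = {2,5}

{2,5}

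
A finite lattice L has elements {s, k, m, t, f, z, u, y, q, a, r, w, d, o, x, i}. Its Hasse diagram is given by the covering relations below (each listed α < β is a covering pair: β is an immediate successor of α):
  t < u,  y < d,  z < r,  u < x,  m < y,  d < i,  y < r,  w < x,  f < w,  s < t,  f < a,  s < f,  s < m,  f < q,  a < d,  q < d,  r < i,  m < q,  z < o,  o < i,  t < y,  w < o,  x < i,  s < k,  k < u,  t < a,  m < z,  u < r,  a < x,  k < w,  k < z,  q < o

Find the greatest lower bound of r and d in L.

y

Common lower bounds of {r, d}: m, s, t, y.
The greatest among these is y.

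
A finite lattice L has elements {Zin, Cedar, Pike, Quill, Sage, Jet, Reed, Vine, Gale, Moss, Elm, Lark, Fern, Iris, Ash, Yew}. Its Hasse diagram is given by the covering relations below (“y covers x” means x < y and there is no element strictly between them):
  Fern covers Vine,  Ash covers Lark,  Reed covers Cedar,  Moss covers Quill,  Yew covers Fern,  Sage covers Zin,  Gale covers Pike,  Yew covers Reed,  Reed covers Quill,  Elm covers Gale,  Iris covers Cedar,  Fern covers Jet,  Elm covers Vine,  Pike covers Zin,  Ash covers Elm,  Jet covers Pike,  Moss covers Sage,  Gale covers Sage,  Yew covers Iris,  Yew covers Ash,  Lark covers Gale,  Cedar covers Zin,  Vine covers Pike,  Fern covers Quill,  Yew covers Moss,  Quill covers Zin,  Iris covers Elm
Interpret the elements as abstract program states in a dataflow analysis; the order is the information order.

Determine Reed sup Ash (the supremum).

Yew

Common upper bounds of {Reed, Ash}: Yew.
The least among these is Yew.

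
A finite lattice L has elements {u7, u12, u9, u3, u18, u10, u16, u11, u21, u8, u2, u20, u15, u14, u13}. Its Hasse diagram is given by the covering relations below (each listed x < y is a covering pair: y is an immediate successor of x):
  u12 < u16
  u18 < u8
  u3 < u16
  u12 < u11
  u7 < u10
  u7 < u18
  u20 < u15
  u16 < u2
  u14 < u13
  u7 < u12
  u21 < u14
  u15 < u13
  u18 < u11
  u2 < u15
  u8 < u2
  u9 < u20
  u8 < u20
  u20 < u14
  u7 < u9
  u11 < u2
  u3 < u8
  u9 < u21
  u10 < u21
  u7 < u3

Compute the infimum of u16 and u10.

Common lower bounds of {u16, u10}: u7.
The greatest among these is u7.

u7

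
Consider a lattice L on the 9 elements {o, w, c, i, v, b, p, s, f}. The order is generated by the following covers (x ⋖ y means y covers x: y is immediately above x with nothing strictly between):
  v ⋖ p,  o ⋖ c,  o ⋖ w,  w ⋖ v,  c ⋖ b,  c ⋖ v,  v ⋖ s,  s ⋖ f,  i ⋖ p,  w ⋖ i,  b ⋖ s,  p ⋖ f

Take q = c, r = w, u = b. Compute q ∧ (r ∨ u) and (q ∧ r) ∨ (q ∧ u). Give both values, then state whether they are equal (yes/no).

c; c; yes

r ∨ u = s, so q ∧ (r ∨ u) = c ∧ s = c.
q ∧ r = o and q ∧ u = c, so (q ∧ r) ∨ (q ∧ u) = o ∨ c = c.
Equal: yes.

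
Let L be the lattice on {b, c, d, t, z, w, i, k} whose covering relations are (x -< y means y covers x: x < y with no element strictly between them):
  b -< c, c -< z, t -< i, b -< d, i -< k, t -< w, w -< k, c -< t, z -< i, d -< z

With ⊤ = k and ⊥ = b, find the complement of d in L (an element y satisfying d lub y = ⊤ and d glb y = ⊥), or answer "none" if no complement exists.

Need y with d ∨ y = k and d ∧ y = b.
Checking each element gives: w.

w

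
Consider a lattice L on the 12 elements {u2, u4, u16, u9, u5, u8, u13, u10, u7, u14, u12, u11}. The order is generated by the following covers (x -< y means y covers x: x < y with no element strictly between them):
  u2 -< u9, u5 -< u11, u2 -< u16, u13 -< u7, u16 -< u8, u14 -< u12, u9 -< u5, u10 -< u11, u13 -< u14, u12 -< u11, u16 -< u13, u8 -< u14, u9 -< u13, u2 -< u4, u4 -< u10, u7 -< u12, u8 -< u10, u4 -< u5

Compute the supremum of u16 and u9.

u13

Common upper bounds of {u16, u9}: u11, u12, u13, u14, u7.
The least among these is u13.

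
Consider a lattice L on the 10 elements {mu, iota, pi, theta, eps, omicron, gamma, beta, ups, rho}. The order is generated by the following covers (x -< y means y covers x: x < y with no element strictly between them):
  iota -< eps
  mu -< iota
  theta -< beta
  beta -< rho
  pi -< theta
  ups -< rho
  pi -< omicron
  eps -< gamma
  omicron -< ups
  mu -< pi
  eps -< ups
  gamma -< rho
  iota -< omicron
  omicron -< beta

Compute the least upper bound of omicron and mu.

omicron

Common upper bounds of {omicron, mu}: beta, omicron, rho, ups.
The least among these is omicron.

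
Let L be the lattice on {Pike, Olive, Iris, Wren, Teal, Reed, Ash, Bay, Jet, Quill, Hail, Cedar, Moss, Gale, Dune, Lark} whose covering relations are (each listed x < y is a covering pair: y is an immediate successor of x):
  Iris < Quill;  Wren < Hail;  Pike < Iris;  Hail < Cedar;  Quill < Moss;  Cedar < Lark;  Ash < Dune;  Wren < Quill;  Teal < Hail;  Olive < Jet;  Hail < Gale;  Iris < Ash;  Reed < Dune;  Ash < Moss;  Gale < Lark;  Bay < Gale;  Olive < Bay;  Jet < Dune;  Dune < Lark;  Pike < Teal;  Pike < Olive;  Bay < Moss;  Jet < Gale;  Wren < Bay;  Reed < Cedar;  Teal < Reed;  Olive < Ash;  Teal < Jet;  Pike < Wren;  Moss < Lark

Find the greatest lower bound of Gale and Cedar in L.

Hail

Common lower bounds of {Gale, Cedar}: Hail, Pike, Teal, Wren.
The greatest among these is Hail.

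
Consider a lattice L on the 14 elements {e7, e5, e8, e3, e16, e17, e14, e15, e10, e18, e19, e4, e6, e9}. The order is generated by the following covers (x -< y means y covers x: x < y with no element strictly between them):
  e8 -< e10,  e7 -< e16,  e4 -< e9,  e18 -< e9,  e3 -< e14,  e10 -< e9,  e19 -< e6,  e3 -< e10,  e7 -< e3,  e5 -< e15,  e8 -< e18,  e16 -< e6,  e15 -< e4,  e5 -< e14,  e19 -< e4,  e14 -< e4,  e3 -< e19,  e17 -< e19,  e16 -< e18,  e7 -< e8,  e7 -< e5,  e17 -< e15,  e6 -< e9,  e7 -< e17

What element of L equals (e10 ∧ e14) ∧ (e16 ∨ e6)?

e3

e10 ∧ e14 = e3
e16 ∨ e6 = e6
e3 ∧ e6 = e3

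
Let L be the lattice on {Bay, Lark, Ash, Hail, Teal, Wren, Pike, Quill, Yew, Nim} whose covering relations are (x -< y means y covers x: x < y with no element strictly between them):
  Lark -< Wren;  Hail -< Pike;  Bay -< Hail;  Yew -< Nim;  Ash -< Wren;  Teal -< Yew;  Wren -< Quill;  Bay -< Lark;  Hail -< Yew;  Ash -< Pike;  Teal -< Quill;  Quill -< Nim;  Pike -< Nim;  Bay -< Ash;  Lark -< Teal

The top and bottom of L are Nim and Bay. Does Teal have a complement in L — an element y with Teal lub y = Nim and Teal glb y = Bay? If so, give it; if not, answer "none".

Need y with Teal ∨ y = Nim and Teal ∧ y = Bay.
Checking each element gives: Pike.

Pike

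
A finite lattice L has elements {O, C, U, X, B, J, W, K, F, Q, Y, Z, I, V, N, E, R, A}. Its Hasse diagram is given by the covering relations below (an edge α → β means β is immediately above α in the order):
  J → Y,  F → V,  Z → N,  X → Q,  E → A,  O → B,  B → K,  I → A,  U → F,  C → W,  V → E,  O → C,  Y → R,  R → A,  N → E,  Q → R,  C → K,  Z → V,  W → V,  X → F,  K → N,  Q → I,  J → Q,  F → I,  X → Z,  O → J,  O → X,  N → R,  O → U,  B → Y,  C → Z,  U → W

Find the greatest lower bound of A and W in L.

W

Common lower bounds of {A, W}: C, O, U, W.
The greatest among these is W.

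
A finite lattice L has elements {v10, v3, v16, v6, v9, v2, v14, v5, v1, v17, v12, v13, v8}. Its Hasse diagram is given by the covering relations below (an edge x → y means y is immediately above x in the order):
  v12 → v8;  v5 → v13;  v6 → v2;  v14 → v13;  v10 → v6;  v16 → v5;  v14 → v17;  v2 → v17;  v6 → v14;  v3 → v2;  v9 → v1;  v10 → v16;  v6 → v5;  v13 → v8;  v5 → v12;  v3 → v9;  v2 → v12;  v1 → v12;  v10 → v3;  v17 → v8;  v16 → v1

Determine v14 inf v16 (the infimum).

v10

Common lower bounds of {v14, v16}: v10.
The greatest among these is v10.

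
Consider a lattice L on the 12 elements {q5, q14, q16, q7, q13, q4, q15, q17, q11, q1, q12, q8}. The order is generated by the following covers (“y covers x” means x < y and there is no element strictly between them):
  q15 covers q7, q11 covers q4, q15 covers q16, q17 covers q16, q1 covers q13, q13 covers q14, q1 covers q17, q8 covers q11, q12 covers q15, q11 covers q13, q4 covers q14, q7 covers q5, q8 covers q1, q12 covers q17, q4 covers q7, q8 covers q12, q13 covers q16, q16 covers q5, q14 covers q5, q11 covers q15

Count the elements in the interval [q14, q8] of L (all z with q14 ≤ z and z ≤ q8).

The interval [q14, q8] = {q1, q11, q13, q14, q4, q8}, which has 6 elements.

6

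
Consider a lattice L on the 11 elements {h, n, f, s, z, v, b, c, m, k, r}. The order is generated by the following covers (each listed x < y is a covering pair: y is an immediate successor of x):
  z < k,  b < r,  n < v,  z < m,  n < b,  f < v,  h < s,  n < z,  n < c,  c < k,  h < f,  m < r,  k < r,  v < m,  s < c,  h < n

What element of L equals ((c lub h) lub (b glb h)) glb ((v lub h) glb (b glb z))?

c ∨ h = c
b ∧ h = h
c ∨ h = c
v ∨ h = v
b ∧ z = n
v ∧ n = n
c ∧ n = n

n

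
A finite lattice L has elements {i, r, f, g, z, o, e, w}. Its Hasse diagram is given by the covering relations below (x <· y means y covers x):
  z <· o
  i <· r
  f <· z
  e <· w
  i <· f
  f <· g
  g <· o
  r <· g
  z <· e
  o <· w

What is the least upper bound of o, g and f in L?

o

Common upper bounds of {o, g, f}: o, w.
The least among these is o.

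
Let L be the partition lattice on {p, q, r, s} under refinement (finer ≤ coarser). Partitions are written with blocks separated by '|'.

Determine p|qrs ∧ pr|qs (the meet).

Common lower bounds of {p|qrs, pr|qs}: p|qs|r, p|q|r|s.
The greatest among these is p|qs|r.

p|qs|r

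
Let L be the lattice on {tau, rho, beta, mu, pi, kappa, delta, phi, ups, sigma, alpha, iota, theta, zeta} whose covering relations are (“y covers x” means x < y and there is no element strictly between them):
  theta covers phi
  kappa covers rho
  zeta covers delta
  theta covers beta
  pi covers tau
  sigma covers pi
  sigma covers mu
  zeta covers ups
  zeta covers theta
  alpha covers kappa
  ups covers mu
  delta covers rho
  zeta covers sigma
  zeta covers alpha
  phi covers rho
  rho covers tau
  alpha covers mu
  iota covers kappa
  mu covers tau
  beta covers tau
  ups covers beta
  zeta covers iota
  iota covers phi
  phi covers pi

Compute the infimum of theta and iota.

phi

Common lower bounds of {theta, iota}: phi, pi, rho, tau.
The greatest among these is phi.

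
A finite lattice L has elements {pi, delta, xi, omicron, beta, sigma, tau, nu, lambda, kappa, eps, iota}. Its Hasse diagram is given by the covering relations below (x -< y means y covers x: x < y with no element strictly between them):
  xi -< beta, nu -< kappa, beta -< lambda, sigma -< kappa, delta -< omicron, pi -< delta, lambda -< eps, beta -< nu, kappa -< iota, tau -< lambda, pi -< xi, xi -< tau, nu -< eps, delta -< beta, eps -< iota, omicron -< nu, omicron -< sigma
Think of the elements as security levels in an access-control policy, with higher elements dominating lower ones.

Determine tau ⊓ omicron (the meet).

Common lower bounds of {tau, omicron}: pi.
The greatest among these is pi.

pi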